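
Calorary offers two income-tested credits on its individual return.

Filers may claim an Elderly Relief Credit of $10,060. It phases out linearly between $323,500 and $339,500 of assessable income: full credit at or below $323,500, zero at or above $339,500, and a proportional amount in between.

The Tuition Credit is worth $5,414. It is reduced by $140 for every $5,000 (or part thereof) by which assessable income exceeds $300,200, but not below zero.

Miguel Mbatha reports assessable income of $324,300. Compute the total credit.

Elderly Relief Credit: $324,300 is $800 into a $16,000 phase-out range, leaving 15,200/16,000 of the credit: $10,060 × 15,200/16,000 = $9,557.
Tuition Credit: income exceeds $300,200 by $24,100, which is 5 full-or-partial $5,000 increments; reduction = 5 × $140 = $700, leaving $4,714.
Total: $9,557 + $4,714 = $14,271.

$14,271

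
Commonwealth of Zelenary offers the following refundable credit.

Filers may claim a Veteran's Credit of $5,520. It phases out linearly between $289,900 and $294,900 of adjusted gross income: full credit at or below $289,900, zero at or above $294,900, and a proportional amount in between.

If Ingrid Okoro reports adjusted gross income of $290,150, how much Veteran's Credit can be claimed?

Veteran's Credit: $290,150 is $250 into a $5,000 phase-out range, leaving 4,750/5,000 of the credit: $5,520 × 4,750/5,000 = $5,244.

$5,244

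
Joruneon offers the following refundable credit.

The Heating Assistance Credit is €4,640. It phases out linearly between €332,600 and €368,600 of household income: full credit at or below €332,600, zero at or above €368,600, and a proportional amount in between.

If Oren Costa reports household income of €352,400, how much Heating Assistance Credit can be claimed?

€2,088

Heating Assistance Credit: €352,400 is €19,800 into a €36,000 phase-out range, leaving 16,200/36,000 of the credit: €4,640 × 16,200/36,000 = €2,088.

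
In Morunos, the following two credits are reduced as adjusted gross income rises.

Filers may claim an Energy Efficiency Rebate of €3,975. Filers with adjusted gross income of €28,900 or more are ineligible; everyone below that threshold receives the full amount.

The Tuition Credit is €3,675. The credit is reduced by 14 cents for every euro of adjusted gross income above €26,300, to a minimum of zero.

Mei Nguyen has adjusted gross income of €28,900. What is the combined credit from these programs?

Energy Efficiency Rebate: €28,900 meets or exceeds the €28,900 cutoff, so the credit is €0.
Tuition Credit: 14% of the €2,600 excess over €26,300 is €364; credit = €3,675 − €364 = €3,311.
Total: €0 + €3,311 = €3,311.

€3,311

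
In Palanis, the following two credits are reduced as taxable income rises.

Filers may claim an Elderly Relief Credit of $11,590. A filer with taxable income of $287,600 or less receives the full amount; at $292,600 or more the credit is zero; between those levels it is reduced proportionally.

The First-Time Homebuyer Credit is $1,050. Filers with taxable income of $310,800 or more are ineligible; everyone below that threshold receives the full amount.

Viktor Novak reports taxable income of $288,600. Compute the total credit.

Elderly Relief Credit: $288,600 is $1,000 into a $5,000 phase-out range, leaving 4,000/5,000 of the credit: $11,590 × 4,000/5,000 = $9,272.
First-Time Homebuyer Credit: $288,600 is below the $310,800 cutoff, so the full $1,050 applies.
Total: $9,272 + $1,050 = $10,322.

$10,322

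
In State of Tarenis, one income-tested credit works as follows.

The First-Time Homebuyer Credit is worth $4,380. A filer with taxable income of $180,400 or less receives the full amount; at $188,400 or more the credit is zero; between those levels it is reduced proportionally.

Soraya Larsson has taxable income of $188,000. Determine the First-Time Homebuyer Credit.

First-Time Homebuyer Credit: $188,000 is $7,600 into a $8,000 phase-out range, leaving 400/8,000 of the credit: $4,380 × 400/8,000 = $219.

$219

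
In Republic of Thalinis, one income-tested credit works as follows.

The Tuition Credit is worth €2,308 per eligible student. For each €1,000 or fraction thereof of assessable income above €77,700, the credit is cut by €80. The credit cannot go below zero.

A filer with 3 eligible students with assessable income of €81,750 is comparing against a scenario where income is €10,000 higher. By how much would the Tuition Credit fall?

At €81,750 — base = 3 × €2,308 = €6,924. income exceeds €77,700 by €4,050, which is 5 full-or-partial €1,000 increments; reduction = 5 × €80 = €400, leaving €6,524.
At €91,750 — base = 3 × €2,308 = €6,924. income exceeds €77,700 by €14,050, which is 15 full-or-partial €1,000 increments; reduction = 15 × €80 = €1,200, leaving €5,724.
Lost: €6,524 − €5,724 = €800.

€800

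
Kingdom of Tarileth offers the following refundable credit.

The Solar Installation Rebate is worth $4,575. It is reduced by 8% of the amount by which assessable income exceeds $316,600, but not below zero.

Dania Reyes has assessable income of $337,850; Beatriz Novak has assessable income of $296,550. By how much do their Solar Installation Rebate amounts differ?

Dania ($337,850): Solar Installation Rebate: 8% of the $21,250 excess over $316,600 is $1,700; credit = $4,575 − $1,700 = $2,875.
Beatriz ($296,550): Solar Installation Rebate: $296,550 is at or below the $316,600 threshold, so the full $4,575 applies.
Difference: |$2,875 − $4,575| = $1,700.

$1,700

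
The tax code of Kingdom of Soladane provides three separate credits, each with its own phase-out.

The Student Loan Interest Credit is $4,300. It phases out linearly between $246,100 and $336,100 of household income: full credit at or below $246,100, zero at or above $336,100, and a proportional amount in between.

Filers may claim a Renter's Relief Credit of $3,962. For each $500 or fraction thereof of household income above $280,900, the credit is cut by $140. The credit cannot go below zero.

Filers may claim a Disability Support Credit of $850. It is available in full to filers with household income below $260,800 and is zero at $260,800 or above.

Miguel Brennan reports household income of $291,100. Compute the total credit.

$3,172

Student Loan Interest Credit: $291,100 is $45,000 into a $90,000 phase-out range, leaving 45,000/90,000 of the credit: $4,300 × 45,000/90,000 = $2,150.
Renter's Relief Credit: income exceeds $280,900 by $10,200, which is 21 full-or-partial $500 increments; reduction = 21 × $140 = $2,940, leaving $1,022.
Disability Support Credit: $291,100 meets or exceeds the $260,800 cutoff, so the credit is $0.
Total: $2,150 + $1,022 + $0 = $3,172.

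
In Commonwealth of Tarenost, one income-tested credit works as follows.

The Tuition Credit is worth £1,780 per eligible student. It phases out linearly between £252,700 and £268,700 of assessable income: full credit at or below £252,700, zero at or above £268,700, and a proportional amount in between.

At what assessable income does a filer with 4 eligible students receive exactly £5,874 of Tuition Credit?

£255,500

Full credit = 4 × £1,780 = £7,120.
£5,874 is 5,874/7,120 of the full £7,120, so 1,246/7,120 of the £16,000 range has been used: income = £252,700 + £16,000 × 1,246/7,120 = £255,500.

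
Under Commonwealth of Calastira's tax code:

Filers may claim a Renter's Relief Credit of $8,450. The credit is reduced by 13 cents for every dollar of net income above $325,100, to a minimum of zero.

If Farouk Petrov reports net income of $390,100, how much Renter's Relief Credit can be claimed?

Renter's Relief Credit: 13% of the $65,000 excess over $325,100 is $8,450 ≥ base, so the credit is $0.

$0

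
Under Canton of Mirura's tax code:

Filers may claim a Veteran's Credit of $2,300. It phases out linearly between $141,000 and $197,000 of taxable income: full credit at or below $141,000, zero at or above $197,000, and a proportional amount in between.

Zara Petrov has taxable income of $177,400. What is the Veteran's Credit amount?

$805

Veteran's Credit: $177,400 is $36,400 into a $56,000 phase-out range, leaving 19,600/56,000 of the credit: $2,300 × 19,600/56,000 = $805.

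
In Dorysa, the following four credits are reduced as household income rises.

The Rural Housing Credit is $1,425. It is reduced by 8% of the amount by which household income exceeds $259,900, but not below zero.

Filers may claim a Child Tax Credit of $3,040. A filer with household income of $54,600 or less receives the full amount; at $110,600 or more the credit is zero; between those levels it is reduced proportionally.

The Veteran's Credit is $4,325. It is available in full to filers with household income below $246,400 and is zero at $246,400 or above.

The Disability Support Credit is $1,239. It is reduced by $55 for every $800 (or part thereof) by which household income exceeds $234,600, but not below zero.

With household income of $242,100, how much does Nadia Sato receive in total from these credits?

$6,439

Rural Housing Credit: $242,100 is at or below the $259,900 threshold, so the full $1,425 applies.
Child Tax Credit: $242,100 is at or above $110,600, so the credit is $0.
Veteran's Credit: $242,100 is below the $246,400 cutoff, so the full $4,325 applies.
Disability Support Credit: income exceeds $234,600 by $7,500, which is 10 full-or-partial $800 increments; reduction = 10 × $55 = $550, leaving $689.
Total: $1,425 + $0 + $4,325 + $689 = $6,439.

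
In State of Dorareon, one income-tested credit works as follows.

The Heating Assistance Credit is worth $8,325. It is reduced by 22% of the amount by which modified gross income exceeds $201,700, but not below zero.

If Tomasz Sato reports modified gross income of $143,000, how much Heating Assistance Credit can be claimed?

Heating Assistance Credit: $143,000 is at or below the $201,700 threshold, so the full $8,325 applies.

$8,325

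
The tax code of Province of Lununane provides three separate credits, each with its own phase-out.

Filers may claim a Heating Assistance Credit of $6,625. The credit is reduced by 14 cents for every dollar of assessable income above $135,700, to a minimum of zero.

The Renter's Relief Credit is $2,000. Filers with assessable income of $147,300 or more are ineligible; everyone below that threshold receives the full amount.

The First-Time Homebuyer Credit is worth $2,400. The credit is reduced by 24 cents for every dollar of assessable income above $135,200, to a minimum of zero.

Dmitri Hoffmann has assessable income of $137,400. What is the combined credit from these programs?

$10,259

Heating Assistance Credit: 14% of the $1,700 excess over $135,700 is $238; credit = $6,625 − $238 = $6,387.
Renter's Relief Credit: $137,400 is below the $147,300 cutoff, so the full $2,000 applies.
First-Time Homebuyer Credit: 24% of the $2,200 excess over $135,200 is $528; credit = $2,400 − $528 = $1,872.
Total: $6,387 + $2,000 + $1,872 = $10,259.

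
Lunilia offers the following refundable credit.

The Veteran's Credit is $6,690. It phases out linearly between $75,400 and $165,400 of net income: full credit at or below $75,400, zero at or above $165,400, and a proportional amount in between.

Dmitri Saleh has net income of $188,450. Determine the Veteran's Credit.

$0

Veteran's Credit: $188,450 is at or above $165,400, so the credit is $0.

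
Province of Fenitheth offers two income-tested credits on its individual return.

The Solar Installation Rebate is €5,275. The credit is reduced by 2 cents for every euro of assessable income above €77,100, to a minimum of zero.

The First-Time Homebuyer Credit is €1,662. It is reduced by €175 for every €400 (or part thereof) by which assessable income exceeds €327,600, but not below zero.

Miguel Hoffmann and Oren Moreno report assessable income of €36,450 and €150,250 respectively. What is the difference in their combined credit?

Miguel (€36,450): Solar Installation Rebate: €36,450 is at or below the €77,100 threshold, so the full €5,275 applies. First-Time Homebuyer Credit: €36,450 is at or below the €327,600 threshold, so the full €1,662 applies. total €5,275 + €1,662 = €6,937
Oren (€150,250): Solar Installation Rebate: 2% of the €73,150 excess over €77,100 is €1,463; credit = €5,275 − €1,463 = €3,812. First-Time Homebuyer Credit: €150,250 is at or below the €327,600 threshold, so the full €1,662 applies. total €3,812 + €1,662 = €5,474
Difference: |€6,937 − €5,474| = €1,463.

€1,463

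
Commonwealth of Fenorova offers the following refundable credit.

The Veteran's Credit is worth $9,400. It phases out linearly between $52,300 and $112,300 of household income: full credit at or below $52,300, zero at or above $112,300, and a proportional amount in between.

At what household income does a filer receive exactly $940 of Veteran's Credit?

$106,300

$940 is 940/9,400 of the full $9,400, so 8,460/9,400 of the $60,000 range has been used: income = $52,300 + $60,000 × 8,460/9,400 = $106,300.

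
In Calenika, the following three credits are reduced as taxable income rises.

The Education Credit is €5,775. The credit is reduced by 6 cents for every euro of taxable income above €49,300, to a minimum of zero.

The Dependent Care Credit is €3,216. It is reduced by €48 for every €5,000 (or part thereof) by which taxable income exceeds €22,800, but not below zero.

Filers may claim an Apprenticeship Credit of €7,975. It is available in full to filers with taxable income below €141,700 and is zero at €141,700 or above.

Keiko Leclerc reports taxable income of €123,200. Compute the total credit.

€11,524

Education Credit: 6% of the €73,900 excess over €49,300 is €4,434; credit = €5,775 − €4,434 = €1,341.
Dependent Care Credit: income exceeds €22,800 by €100,400, which is 21 full-or-partial €5,000 increments; reduction = 21 × €48 = €1,008, leaving €2,208.
Apprenticeship Credit: €123,200 is below the €141,700 cutoff, so the full €7,975 applies.
Total: €1,341 + €2,208 + €7,975 = €11,524.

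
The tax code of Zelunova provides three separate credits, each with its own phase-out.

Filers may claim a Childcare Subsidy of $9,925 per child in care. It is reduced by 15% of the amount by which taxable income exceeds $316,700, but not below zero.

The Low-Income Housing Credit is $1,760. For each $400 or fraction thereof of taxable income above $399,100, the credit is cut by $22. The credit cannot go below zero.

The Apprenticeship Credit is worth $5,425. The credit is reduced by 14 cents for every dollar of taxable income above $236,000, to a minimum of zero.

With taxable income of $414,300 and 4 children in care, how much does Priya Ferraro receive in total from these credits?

$25,984

Childcare Subsidy: base = 4 × $9,925 = $39,700. 15% of the $97,600 excess over $316,700 is $14,640; credit = $39,700 − $14,640 = $25,060.
Low-Income Housing Credit: income exceeds $399,100 by $15,200, which is 38 full-or-partial $400 increments; reduction = 38 × $22 = $836, leaving $924.
Apprenticeship Credit: 14% of the $178,300 excess over $236,000 is $24,962 ≥ base, so the credit is $0.
Total: $25,060 + $924 + $0 = $25,984.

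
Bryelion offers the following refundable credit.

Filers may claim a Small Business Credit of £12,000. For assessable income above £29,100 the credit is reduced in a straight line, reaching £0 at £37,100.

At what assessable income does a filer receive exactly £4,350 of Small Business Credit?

£34,200

£4,350 is 4,350/12,000 of the full £12,000, so 7,650/12,000 of the £8,000 range has been used: income = £29,100 + £8,000 × 7,650/12,000 = £34,200.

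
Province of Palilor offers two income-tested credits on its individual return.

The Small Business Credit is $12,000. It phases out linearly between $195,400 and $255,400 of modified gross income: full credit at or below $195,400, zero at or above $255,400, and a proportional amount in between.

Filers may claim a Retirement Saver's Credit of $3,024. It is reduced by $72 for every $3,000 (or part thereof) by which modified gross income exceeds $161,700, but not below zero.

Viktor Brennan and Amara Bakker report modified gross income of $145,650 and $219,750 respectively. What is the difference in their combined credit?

$6,310

Viktor ($145,650): Small Business Credit: $145,650 is at or below the $195,400 threshold, so the full $12,000 applies. Retirement Saver's Credit: $145,650 is at or below the $161,700 threshold, so the full $3,024 applies. total $12,000 + $3,024 = $15,024
Amara ($219,750): Small Business Credit: $219,750 is $24,350 into a $60,000 phase-out range, leaving 35,650/60,000 of the credit: $12,000 × 35,650/60,000 = $7,130. Retirement Saver's Credit: income exceeds $161,700 by $58,050, which is 20 full-or-partial $3,000 increments; reduction = 20 × $72 = $1,440, leaving $1,584. total $7,130 + $1,584 = $8,714
Difference: |$15,024 − $8,714| = $6,310.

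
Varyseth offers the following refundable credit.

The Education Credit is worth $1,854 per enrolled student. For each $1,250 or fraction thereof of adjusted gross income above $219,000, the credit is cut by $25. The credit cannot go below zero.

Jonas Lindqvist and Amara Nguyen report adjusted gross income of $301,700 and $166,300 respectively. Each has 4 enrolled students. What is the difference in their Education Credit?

$1,675

Jonas ($301,700): Education Credit: base = 4 × $1,854 = $7,416. income exceeds $219,000 by $82,700, which is 67 full-or-partial $1,250 increments; reduction = 67 × $25 = $1,675, leaving $5,741.
Amara ($166,300): Education Credit: base = 4 × $1,854 = $7,416. $166,300 is at or below the $219,000 threshold, so the full $7,416 applies.
Difference: |$5,741 − $7,416| = $1,675.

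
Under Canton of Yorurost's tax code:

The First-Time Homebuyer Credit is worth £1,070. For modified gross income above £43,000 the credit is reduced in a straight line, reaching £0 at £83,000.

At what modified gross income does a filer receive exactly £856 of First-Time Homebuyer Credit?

£51,000

£856 is 856/1,070 of the full £1,070, so 214/1,070 of the £40,000 range has been used: income = £43,000 + £40,000 × 214/1,070 = £51,000.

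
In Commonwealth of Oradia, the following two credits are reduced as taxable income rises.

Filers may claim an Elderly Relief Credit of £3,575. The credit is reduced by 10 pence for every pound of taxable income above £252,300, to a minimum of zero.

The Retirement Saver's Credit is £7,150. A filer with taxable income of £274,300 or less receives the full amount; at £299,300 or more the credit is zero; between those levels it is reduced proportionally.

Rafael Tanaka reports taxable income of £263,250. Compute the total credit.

Elderly Relief Credit: 10% of the £10,950 excess over £252,300 is £1,095; credit = £3,575 − £1,095 = £2,480.
Retirement Saver's Credit: £263,250 is at or below the £274,300 threshold, so the full £7,150 applies.
Total: £2,480 + £7,150 = £9,630.

£9,630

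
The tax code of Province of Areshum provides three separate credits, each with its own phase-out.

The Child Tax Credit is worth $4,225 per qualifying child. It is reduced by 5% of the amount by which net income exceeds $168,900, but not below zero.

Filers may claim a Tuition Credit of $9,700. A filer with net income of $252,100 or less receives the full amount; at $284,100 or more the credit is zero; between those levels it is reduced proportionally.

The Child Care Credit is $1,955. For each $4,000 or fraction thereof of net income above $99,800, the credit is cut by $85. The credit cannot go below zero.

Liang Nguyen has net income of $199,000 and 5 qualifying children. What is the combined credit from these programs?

$29,320

Child Tax Credit: base = 5 × $4,225 = $21,125. 5% of the $30,100 excess over $168,900 is $1,505; credit = $21,125 − $1,505 = $19,620.
Tuition Credit: $199,000 is at or below the $252,100 threshold, so the full $9,700 applies.
Child Care Credit: income exceeds $99,800 by $99,200 → 25 increments × $85 = $2,125 ≥ base, so the credit is $0.
Total: $19,620 + $9,700 + $0 = $29,320.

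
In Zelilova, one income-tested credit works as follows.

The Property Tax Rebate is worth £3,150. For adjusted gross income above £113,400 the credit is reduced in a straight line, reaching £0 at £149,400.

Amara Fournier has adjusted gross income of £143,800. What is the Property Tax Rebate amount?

£490

Property Tax Rebate: £143,800 is £30,400 into a £36,000 phase-out range, leaving 5,600/36,000 of the credit: £3,150 × 5,600/36,000 = £490.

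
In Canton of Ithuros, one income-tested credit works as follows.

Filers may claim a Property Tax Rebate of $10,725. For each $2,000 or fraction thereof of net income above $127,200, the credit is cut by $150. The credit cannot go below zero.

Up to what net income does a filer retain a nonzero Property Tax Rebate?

$269,200

After 71 increments the reduction is 71 × $150 = $10,650, leaving $75; one more increment wipes it out. Increment 71 ends at excess 71 × $2,000 = $142,000, so the highest qualifying income is $127,200 + $142,000 = $269,200.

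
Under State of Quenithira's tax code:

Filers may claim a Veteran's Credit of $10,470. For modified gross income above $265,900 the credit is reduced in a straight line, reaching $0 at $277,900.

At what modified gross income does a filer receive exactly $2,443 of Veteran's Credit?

$2,443 is 2,443/10,470 of the full $10,470, so 8,027/10,470 of the $12,000 range has been used: income = $265,900 + $12,000 × 8,027/10,470 = $275,100.

$275,100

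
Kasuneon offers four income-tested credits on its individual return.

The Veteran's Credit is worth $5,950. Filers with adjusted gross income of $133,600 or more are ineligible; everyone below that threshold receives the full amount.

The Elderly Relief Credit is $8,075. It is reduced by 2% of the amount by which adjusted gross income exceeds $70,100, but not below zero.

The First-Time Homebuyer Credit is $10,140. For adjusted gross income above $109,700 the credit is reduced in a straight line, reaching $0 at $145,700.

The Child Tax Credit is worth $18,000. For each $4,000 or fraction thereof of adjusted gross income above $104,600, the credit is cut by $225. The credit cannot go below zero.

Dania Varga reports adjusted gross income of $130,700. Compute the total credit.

Veteran's Credit: $130,700 is below the $133,600 cutoff, so the full $5,950 applies.
Elderly Relief Credit: 2% of the $60,600 excess over $70,100 is $1,212; credit = $8,075 − $1,212 = $6,863.
First-Time Homebuyer Credit: $130,700 is $21,000 into a $36,000 phase-out range, leaving 15,000/36,000 of the credit: $10,140 × 15,000/36,000 = $4,225.
Child Tax Credit: income exceeds $104,600 by $26,100, which is 7 full-or-partial $4,000 increments; reduction = 7 × $225 = $1,575, leaving $16,425.
Total: $5,950 + $6,863 + $4,225 + $16,425 = $33,463.

$33,463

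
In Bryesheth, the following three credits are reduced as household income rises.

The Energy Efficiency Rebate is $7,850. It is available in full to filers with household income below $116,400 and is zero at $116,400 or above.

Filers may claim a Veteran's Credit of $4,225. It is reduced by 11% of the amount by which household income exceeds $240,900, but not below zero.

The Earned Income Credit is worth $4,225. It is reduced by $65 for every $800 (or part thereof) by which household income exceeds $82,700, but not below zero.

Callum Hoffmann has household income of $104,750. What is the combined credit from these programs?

$14,480

Energy Efficiency Rebate: $104,750 is below the $116,400 cutoff, so the full $7,850 applies.
Veteran's Credit: $104,750 is at or below the $240,900 threshold, so the full $4,225 applies.
Earned Income Credit: income exceeds $82,700 by $22,050, which is 28 full-or-partial $800 increments; reduction = 28 × $65 = $1,820, leaving $2,405.
Total: $7,850 + $4,225 + $2,405 = $14,480.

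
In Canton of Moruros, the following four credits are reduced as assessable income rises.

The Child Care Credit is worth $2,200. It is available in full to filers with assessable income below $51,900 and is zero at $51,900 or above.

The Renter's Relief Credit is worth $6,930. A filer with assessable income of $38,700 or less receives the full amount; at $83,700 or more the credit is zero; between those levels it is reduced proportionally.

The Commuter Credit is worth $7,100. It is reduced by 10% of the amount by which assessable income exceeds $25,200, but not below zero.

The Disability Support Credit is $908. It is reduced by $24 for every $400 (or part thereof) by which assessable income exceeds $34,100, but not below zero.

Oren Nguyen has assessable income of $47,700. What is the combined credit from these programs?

Child Care Credit: $47,700 is below the $51,900 cutoff, so the full $2,200 applies.
Renter's Relief Credit: $47,700 is $9,000 into a $45,000 phase-out range, leaving 36,000/45,000 of the credit: $6,930 × 36,000/45,000 = $5,544.
Commuter Credit: 10% of the $22,500 excess over $25,200 is $2,250; credit = $7,100 − $2,250 = $4,850.
Disability Support Credit: income exceeds $34,100 by $13,600, which is 34 full-or-partial $400 increments; reduction = 34 × $24 = $816, leaving $92.
Total: $2,200 + $5,544 + $4,850 + $92 = $12,686.

$12,686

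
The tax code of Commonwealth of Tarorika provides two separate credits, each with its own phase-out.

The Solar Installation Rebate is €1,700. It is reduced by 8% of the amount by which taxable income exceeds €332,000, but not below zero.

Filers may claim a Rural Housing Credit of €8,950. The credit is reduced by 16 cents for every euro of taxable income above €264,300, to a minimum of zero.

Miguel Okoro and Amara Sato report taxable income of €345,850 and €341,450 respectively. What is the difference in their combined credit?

€352

Miguel (€345,850): Solar Installation Rebate: 8% of the €13,850 excess over €332,000 is €1,108; credit = €1,700 − €1,108 = €592. Rural Housing Credit: 16% of the €81,550 excess over €264,300 is €13,048 ≥ base, so the credit is €0. total €592 + €0 = €592
Amara (€341,450): Solar Installation Rebate: 8% of the €9,450 excess over €332,000 is €756; credit = €1,700 − €756 = €944. Rural Housing Credit: 16% of the €77,150 excess over €264,300 is €12,344 ≥ base, so the credit is €0. total €944 + €0 = €944
Difference: |€592 − €944| = €352.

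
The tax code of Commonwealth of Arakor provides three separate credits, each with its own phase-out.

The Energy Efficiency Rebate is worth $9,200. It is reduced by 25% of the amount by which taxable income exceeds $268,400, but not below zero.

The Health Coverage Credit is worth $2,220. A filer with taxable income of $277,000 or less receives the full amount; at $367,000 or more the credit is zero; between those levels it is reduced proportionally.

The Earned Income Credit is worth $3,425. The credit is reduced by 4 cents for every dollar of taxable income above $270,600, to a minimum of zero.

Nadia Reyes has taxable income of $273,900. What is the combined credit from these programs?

$13,338

Energy Efficiency Rebate: 25% of the $5,500 excess over $268,400 is $1,375; credit = $9,200 − $1,375 = $7,825.
Health Coverage Credit: $273,900 is at or below the $277,000 threshold, so the full $2,220 applies.
Earned Income Credit: 4% of the $3,300 excess over $270,600 is $132; credit = $3,425 − $132 = $3,293.
Total: $7,825 + $2,220 + $3,293 = $13,338.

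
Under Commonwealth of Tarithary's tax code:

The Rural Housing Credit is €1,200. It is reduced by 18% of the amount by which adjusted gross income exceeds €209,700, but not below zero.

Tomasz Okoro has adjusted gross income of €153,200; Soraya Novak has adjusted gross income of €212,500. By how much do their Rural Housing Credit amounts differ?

Tomasz (€153,200): Rural Housing Credit: €153,200 is at or below the €209,700 threshold, so the full €1,200 applies.
Soraya (€212,500): Rural Housing Credit: 18% of the €2,800 excess over €209,700 is €504; credit = €1,200 − €504 = €696.
Difference: |€1,200 − €696| = €504.

€504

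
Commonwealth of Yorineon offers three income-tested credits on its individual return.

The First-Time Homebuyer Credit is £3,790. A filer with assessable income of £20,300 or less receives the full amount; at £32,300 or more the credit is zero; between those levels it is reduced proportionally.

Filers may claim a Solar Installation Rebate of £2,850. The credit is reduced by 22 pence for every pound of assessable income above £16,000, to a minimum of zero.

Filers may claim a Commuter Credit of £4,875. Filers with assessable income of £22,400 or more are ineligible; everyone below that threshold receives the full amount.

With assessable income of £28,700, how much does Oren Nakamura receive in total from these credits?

First-Time Homebuyer Credit: £28,700 is £8,400 into a £12,000 phase-out range, leaving 3,600/12,000 of the credit: £3,790 × 3,600/12,000 = £1,137.
Solar Installation Rebate: 22% of the £12,700 excess over £16,000 is £2,794; credit = £2,850 − £2,794 = £56.
Commuter Credit: £28,700 meets or exceeds the £22,400 cutoff, so the credit is £0.
Total: £1,137 + £56 + £0 = £1,193.

£1,193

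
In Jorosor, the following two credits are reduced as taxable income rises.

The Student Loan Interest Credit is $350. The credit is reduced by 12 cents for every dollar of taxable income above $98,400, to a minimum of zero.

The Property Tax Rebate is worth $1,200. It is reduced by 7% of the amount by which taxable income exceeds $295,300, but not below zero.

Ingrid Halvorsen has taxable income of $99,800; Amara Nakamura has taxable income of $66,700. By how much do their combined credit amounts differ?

$168

Ingrid ($99,800): Student Loan Interest Credit: 12% of the $1,400 excess over $98,400 is $168; credit = $350 − $168 = $182. Property Tax Rebate: $99,800 is at or below the $295,300 threshold, so the full $1,200 applies. total $182 + $1,200 = $1,382
Amara ($66,700): Student Loan Interest Credit: $66,700 is at or below the $98,400 threshold, so the full $350 applies. Property Tax Rebate: $66,700 is at or below the $295,300 threshold, so the full $1,200 applies. total $350 + $1,200 = $1,550
Difference: |$1,382 − $1,550| = $168.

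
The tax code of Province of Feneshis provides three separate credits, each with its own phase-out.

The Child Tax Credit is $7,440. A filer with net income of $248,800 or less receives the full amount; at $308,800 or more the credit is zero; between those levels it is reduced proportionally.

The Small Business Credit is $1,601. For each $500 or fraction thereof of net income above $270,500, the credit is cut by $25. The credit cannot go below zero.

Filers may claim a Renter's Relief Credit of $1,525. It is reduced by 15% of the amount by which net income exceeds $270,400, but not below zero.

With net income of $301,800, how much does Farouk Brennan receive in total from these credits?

Child Tax Credit: $301,800 is $53,000 into a $60,000 phase-out range, leaving 7,000/60,000 of the credit: $7,440 × 7,000/60,000 = $868.
Small Business Credit: income exceeds $270,500 by $31,300, which is 63 full-or-partial $500 increments; reduction = 63 × $25 = $1,575, leaving $26.
Renter's Relief Credit: 15% of the $31,400 excess over $270,400 is $4,710 ≥ base, so the credit is $0.
Total: $868 + $26 + $0 = $894.

$894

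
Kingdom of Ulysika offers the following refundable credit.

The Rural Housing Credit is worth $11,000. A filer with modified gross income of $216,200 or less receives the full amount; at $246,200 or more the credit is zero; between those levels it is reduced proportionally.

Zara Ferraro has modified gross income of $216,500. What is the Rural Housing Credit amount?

$10,890

Rural Housing Credit: $216,500 is $300 into a $30,000 phase-out range, leaving 29,700/30,000 of the credit: $11,000 × 29,700/30,000 = $10,890.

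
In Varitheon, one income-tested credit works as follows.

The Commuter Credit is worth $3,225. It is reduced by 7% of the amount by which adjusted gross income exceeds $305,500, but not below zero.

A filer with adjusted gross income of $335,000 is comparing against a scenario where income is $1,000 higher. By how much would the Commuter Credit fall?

At $335,000 — 7% of the $29,500 excess over $305,500 is $2,065; credit = $3,225 − $2,065 = $1,160.
At $336,000 — 7% of the $30,500 excess over $305,500 is $2,135; credit = $3,225 − $2,135 = $1,090.
Lost: $1,160 − $1,090 = $70.

$70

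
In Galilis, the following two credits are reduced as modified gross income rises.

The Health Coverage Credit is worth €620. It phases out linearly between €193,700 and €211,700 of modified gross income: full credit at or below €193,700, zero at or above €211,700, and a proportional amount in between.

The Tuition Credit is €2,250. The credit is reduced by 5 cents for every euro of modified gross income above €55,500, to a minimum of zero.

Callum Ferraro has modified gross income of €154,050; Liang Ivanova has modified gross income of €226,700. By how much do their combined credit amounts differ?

€620

Callum (€154,050): Health Coverage Credit: €154,050 is at or below the €193,700 threshold, so the full €620 applies. Tuition Credit: 5% of the €98,550 excess over €55,500 is €4,927.50 ≥ base, so the credit is €0. total €620 + €0 = €620
Liang (€226,700): Health Coverage Credit: €226,700 is at or above €211,700, so the credit is €0. Tuition Credit: 5% of the €171,200 excess over €55,500 is €8,560 ≥ base, so the credit is €0. total €0 + €0 = €0
Difference: |€620 − €0| = €620.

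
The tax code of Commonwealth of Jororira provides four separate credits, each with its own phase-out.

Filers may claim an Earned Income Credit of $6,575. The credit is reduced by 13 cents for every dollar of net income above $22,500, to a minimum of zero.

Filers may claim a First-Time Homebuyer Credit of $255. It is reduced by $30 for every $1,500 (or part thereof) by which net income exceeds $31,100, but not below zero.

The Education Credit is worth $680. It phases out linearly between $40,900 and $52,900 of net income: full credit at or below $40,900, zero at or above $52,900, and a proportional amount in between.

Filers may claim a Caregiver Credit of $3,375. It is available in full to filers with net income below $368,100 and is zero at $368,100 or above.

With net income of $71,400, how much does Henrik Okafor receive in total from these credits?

Earned Income Credit: 13% of the $48,900 excess over $22,500 is $6,357; credit = $6,575 − $6,357 = $218.
First-Time Homebuyer Credit: income exceeds $31,100 by $40,300 → 27 increments × $30 = $810 ≥ base, so the credit is $0.
Education Credit: $71,400 is at or above $52,900, so the credit is $0.
Caregiver Credit: $71,400 is below the $368,100 cutoff, so the full $3,375 applies.
Total: $218 + $0 + $0 + $3,375 = $3,593.

$3,593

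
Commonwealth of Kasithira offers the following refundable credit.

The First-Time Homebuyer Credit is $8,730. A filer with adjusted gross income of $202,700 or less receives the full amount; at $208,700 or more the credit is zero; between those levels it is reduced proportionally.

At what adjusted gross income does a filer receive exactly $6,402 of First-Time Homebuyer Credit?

$6,402 is 6,402/8,730 of the full $8,730, so 2,328/8,730 of the $6,000 range has been used: income = $202,700 + $6,000 × 2,328/8,730 = $204,300.

$204,300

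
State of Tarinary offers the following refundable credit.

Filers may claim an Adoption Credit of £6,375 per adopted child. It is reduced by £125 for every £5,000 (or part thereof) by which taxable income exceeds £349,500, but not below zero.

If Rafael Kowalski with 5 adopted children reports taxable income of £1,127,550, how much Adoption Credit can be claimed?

£12,375

Adoption Credit: base = 5 × £6,375 = £31,875. income exceeds £349,500 by £778,050, which is 156 full-or-partial £5,000 increments; reduction = 156 × £125 = £19,500, leaving £12,375.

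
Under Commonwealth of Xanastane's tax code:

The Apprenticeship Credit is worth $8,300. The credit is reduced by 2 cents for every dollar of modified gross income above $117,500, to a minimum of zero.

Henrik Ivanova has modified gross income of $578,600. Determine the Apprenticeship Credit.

Apprenticeship Credit: 2% of the $461,100 excess over $117,500 is $9,222 ≥ base, so the credit is $0.

$0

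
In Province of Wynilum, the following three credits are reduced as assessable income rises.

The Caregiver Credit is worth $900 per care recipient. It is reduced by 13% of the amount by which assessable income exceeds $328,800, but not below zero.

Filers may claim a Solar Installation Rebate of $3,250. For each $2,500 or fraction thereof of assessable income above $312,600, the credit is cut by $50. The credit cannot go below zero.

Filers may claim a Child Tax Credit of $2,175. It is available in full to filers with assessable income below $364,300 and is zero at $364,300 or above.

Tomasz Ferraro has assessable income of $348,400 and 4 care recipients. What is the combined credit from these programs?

Caregiver Credit: base = 4 × $900 = $3,600. 13% of the $19,600 excess over $328,800 is $2,548; credit = $3,600 − $2,548 = $1,052.
Solar Installation Rebate: income exceeds $312,600 by $35,800, which is 15 full-or-partial $2,500 increments; reduction = 15 × $50 = $750, leaving $2,500.
Child Tax Credit: $348,400 is below the $364,300 cutoff, so the full $2,175 applies.
Total: $1,052 + $2,500 + $2,175 = $5,727.

$5,727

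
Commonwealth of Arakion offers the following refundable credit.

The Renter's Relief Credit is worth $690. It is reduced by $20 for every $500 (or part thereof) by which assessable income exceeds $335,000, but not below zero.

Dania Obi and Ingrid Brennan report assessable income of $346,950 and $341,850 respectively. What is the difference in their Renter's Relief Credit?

$200

Dania ($346,950): Renter's Relief Credit: income exceeds $335,000 by $11,950, which is 24 full-or-partial $500 increments; reduction = 24 × $20 = $480, leaving $210.
Ingrid ($341,850): Renter's Relief Credit: income exceeds $335,000 by $6,850, which is 14 full-or-partial $500 increments; reduction = 14 × $20 = $280, leaving $410.
Difference: |$210 − $410| = $200.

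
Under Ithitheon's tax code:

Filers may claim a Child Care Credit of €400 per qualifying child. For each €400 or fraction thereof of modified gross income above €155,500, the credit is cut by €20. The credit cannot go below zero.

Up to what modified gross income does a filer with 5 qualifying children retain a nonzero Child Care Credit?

€195,100

Full credit = 5 × €400 = €2,000.
After 99 increments the reduction is 99 × €20 = €1,980, leaving €20; one more increment wipes it out. Increment 99 ends at excess 99 × €400 = €39,600, so the highest qualifying income is €155,500 + €39,600 = €195,100.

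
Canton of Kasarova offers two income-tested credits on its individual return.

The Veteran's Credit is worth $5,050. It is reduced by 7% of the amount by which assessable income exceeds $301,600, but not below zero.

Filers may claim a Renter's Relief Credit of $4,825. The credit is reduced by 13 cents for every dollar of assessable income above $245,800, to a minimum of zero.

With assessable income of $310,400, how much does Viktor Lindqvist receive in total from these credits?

$4,434

Veteran's Credit: 7% of the $8,800 excess over $301,600 is $616; credit = $5,050 − $616 = $4,434.
Renter's Relief Credit: 13% of the $64,600 excess over $245,800 is $8,398 ≥ base, so the credit is $0.
Total: $4,434 + $0 = $4,434.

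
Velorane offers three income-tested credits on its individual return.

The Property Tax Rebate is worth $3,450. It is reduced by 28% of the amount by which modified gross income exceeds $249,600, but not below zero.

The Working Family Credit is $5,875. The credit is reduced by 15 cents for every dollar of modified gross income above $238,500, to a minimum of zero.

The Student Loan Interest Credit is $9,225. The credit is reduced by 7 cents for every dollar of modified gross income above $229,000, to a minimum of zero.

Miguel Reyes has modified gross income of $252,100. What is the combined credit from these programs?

Property Tax Rebate: 28% of the $2,500 excess over $249,600 is $700; credit = $3,450 − $700 = $2,750.
Working Family Credit: 15% of the $13,600 excess over $238,500 is $2,040; credit = $5,875 − $2,040 = $3,835.
Student Loan Interest Credit: 7% of the $23,100 excess over $229,000 is $1,617; credit = $9,225 − $1,617 = $7,608.
Total: $2,750 + $3,835 + $7,608 = $14,193.

$14,193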